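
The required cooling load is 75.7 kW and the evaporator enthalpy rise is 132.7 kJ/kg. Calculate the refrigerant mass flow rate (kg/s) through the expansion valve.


m_dot = Q / dh
m_dot = 75.7 / 132.7
m_dot = 0.5705 kg/s

0.5705


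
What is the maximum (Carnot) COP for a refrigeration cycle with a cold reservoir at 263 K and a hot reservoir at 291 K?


dT = 291 - 263 = 28 K
COP_carnot = T_cold / dT = 263 / 28
COP_carnot = 9.393

9.393


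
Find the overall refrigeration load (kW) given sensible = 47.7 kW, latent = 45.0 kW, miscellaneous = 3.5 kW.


Q_total = Q_s + Q_l + Q_misc
Q_total = 47.7 + 45.0 + 3.5
Q_total = 96.2 kW

96.2


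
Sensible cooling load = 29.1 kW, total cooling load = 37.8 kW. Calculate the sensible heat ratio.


SHR = Q_sensible / Q_total
SHR = 29.1 / 37.8
SHR = 0.77

0.77


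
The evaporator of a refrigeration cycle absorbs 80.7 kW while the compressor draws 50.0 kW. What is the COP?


COP = Q_evap / W
COP = 80.7 / 50.0
COP = 1.614

1.614


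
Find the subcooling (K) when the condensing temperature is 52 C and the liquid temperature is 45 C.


Subcooling = T_cond - T_liquid
Subcooling = 52 - 45
Subcooling = 7 K

7


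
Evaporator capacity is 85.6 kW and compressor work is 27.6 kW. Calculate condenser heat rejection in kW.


Q_cond = Q_evap + W
Q_cond = 85.6 + 27.6
Q_cond = 113.2 kW

113.2


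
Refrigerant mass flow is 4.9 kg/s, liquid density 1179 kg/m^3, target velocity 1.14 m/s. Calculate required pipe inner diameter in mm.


A = m_dot / (rho * v) = 4.9 / (1179 * 1.14) = 0.00364567058 m^2
d = sqrt(4*A/pi) * 1000
d = 68.1 mm

68.1


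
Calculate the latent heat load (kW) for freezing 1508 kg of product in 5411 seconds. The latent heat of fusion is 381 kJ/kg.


Q_lat = m * h_fg / t
Q_lat = 1508 * 381 / 5411
Q_lat = 106.18 kW

106.18


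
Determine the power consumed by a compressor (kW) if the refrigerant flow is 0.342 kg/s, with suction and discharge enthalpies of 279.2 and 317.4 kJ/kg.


dh = 317.4 - 279.2 = 38.2 kJ/kg
W = m_dot * dh = 0.342 * 38.2 = 13.06 kW

13.06


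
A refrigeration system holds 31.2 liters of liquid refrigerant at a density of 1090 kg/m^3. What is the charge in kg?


Charge = V * rho / 1000
Charge = 31.2 * 1090 / 1000
Charge = 34.01 kg

34.01


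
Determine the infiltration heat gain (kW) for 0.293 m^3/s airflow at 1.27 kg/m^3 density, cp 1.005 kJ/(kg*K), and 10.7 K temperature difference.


Q = V_dot * rho * cp * dT
Q = 0.293 * 1.27 * 1.005 * 10.7
Q = 4.001 kW

4.001


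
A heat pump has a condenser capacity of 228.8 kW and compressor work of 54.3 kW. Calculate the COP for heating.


COP_hp = Q_cond / W
COP_hp = 228.8 / 54.3
COP_hp = 4.214

4.214


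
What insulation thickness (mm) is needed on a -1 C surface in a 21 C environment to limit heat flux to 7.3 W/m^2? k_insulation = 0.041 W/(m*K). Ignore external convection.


dT = 21 - (-1) = 22 K
thickness = k * dT / q_max * 1000
thickness = 0.041 * 22 / 7.3 * 1000
thickness = 123.6 mm

123.6


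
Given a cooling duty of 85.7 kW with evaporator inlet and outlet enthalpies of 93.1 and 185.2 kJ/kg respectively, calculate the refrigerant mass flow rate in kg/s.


dh = 185.2 - 93.1 = 92.1 kJ/kg
m_dot = Q / dh = 85.7 / 92.1 = 0.9305 kg/s

0.9305


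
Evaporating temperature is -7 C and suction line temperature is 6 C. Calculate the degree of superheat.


Superheat = T_suction - T_evap
Superheat = 6 - (-7)
Superheat = 13 K

13


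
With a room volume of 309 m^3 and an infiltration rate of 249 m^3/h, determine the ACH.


ACH = flow / volume
ACH = 249 / 309
ACH = 0.806

0.806


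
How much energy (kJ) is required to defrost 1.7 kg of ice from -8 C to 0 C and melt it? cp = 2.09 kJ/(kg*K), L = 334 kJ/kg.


Sensible heat = cp * dT = 2.09 * 8 = 16.72 kJ/kg
Total per kg = 16.72 + 334 = 350.72 kJ/kg
Q = m * total = 1.7 * 350.72
Q = 596.2 kJ

596.2


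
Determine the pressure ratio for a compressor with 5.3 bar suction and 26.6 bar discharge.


PR = P_high / P_low
PR = 26.6 / 5.3
PR = 5.019

5.019


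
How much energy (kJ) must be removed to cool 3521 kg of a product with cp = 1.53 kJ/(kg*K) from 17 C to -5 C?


dT = 17 - (-5) = 22 K
Q = m * cp * dT = 3521 * 1.53 * 22
Q = 118517 kJ

118517


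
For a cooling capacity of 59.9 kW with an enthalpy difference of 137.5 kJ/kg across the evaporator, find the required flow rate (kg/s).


m_dot = Q / dh
m_dot = 59.9 / 137.5
m_dot = 0.4356 kg/s

0.4356


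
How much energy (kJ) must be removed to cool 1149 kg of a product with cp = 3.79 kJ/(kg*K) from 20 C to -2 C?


dT = 20 - (-2) = 22 K
Q = m * cp * dT = 1149 * 3.79 * 22
Q = 95804 kJ

95804


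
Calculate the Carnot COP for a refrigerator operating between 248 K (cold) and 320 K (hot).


dT = 320 - 248 = 72 K
COP_carnot = T_cold / dT = 248 / 72
COP_carnot = 3.444

3.444


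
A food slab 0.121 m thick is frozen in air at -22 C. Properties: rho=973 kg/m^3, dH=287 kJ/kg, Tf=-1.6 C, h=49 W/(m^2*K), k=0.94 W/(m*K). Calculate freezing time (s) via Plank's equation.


dT = -1.6 - (-22) = 20.4 K
term1 = a/(2h) = 0.121/(2*49) = 0.001234693878
term2 = a^2/(8k) = 0.121^2/(8*0.94) = 0.001946941489
t = rho*dH*1000/dT * (term1 + term2)
t = 973*287*1000/20.4 * (0.001234693878 + 0.001946941489)
t = 43553 s

43553


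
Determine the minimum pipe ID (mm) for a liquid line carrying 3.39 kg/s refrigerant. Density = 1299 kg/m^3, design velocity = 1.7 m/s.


A = m_dot / (rho * v) = 3.39 / (1299 * 1.7) = 0.001535117511 m^2
d = sqrt(4*A/pi) * 1000
d = 44.2 mm

44.2


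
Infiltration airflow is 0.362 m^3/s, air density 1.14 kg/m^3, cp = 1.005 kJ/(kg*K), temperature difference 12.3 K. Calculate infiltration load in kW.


Q = V_dot * rho * cp * dT
Q = 0.362 * 1.14 * 1.005 * 12.3
Q = 5.101 kW

5.101


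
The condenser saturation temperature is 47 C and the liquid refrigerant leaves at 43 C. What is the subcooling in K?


Subcooling = T_cond - T_liquid
Subcooling = 47 - 43
Subcooling = 4 K

4


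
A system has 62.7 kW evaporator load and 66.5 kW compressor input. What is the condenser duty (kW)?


Q_cond = Q_evap + W
Q_cond = 62.7 + 66.5
Q_cond = 129.2 kW

129.2


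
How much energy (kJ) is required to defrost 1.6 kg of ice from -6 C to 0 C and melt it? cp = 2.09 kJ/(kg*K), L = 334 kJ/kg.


Sensible heat = cp * dT = 2.09 * 6 = 12.54 kJ/kg
Total per kg = 12.54 + 334 = 346.54 kJ/kg
Q = m * total = 1.6 * 346.54
Q = 554.5 kJ

554.5


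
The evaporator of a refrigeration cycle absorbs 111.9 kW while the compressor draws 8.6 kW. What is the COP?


COP = Q_evap / W
COP = 111.9 / 8.6
COP = 13.012

13.012


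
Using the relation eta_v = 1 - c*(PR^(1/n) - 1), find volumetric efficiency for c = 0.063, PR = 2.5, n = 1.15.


PR^(1/n) = 2.5^(1/1.15) = 2.21837412
eta_v = 1 - 0.063 * (2.21837412 - 1)
eta_v = 0.9232

0.9232


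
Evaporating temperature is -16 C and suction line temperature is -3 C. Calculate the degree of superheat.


Superheat = T_suction - T_evap
Superheat = -3 - (-16)
Superheat = 13 K

13


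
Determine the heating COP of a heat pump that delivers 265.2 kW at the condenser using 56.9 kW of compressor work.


COP_hp = Q_cond / W
COP_hp = 265.2 / 56.9
COP_hp = 4.661

4.661


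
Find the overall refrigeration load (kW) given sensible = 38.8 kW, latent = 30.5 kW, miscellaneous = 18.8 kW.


Q_total = Q_s + Q_l + Q_misc
Q_total = 38.8 + 30.5 + 18.8
Q_total = 88.1 kW

88.1


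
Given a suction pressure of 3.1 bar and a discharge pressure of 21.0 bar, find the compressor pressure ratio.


PR = P_high / P_low
PR = 21.0 / 3.1
PR = 6.774

6.774


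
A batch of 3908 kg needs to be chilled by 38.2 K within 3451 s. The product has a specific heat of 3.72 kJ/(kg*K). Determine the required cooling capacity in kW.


Q = m * cp * dT / t
Q = 3908 * 3.72 * 38.2 / 3451
Q = 160.922 kW

160.922


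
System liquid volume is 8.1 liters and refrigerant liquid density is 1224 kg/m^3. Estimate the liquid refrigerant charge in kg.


Charge = V * rho / 1000
Charge = 8.1 * 1224 / 1000
Charge = 9.91 kg

9.91


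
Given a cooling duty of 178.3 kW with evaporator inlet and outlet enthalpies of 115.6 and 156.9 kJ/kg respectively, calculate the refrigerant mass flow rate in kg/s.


dh = 156.9 - 115.6 = 41.3 kJ/kg
m_dot = Q / dh = 178.3 / 41.3 = 4.3172 kg/s

4.3172


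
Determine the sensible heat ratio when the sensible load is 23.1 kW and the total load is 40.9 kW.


SHR = Q_sensible / Q_total
SHR = 23.1 / 40.9
SHR = 0.565

0.565


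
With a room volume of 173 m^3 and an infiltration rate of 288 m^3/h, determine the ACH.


ACH = flow / volume
ACH = 288 / 173
ACH = 1.665

1.665


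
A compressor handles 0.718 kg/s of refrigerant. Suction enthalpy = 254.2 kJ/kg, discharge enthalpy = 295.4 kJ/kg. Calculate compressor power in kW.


dh = 295.4 - 254.2 = 41.2 kJ/kg
W = m_dot * dh = 0.718 * 41.2 = 29.58 kW

29.58


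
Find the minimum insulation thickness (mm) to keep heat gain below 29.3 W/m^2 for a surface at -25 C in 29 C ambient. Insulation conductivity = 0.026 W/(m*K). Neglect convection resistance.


dT = 29 - (-25) = 54 K
thickness = k * dT / q_max * 1000
thickness = 0.026 * 54 / 29.3 * 1000
thickness = 47.9 mm

47.9


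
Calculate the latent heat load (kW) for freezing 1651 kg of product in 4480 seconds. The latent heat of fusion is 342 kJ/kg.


Q_lat = m * h_fg / t
Q_lat = 1651 * 342 / 4480
Q_lat = 126.04 kW

126.04


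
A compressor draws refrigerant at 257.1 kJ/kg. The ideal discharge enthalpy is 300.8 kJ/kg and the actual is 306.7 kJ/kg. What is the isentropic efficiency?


dh_ideal = 300.8 - 257.1 = 43.7 kJ/kg
dh_actual = 306.7 - 257.1 = 49.6 kJ/kg
eta_s = dh_ideal / dh_actual = 43.7 / 49.6
eta_s = 0.881

0.881


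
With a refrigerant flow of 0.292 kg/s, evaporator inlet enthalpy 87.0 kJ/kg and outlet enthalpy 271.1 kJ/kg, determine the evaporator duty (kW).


dh = 271.1 - 87.0 = 184.1 kJ/kg
Q_evap = m_dot * dh = 0.292 * 184.1
Q_evap = 53.76 kW

53.76


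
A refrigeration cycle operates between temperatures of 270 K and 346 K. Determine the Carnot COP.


dT = 346 - 270 = 76 K
COP_carnot = T_cold / dT = 270 / 76
COP_carnot = 3.553

3.553


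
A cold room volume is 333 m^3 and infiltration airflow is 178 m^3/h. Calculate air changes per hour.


ACH = flow / volume
ACH = 178 / 333
ACH = 0.535

0.535


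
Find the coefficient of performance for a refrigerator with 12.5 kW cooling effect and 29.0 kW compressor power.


COP = Q_evap / W
COP = 12.5 / 29.0
COP = 0.431

0.431


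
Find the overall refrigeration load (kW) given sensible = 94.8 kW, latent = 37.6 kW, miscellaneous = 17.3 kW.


Q_total = Q_s + Q_l + Q_misc
Q_total = 94.8 + 37.6 + 17.3
Q_total = 149.7 kW

149.7


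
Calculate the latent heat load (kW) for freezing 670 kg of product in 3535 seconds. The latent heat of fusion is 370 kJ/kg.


Q_lat = m * h_fg / t
Q_lat = 670 * 370 / 3535
Q_lat = 70.13 kW

70.13


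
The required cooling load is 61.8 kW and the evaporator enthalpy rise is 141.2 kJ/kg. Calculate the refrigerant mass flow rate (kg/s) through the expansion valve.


m_dot = Q / dh
m_dot = 61.8 / 141.2
m_dot = 0.4377 kg/s

0.4377


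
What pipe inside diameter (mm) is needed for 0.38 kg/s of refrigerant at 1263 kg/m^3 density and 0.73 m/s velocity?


A = m_dot / (rho * v) = 0.38 / (1263 * 0.73) = 0.0004121519756 m^2
d = sqrt(4*A/pi) * 1000
d = 22.9 mm

22.9


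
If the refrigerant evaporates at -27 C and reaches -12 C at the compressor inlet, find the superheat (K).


Superheat = T_suction - T_evap
Superheat = -12 - (-27)
Superheat = 15 K

15


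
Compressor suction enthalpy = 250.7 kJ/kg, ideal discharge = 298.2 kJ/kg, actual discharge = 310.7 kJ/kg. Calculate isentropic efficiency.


dh_ideal = 298.2 - 250.7 = 47.5 kJ/kg
dh_actual = 310.7 - 250.7 = 60.0 kJ/kg
eta_s = dh_ideal / dh_actual = 47.5 / 60.0
eta_s = 0.7917

0.7917


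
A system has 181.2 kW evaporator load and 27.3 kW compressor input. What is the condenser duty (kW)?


Q_cond = Q_evap + W
Q_cond = 181.2 + 27.3
Q_cond = 208.5 kW

208.5


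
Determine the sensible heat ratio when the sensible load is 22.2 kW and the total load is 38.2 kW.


SHR = Q_sensible / Q_total
SHR = 22.2 / 38.2
SHR = 0.581

0.581


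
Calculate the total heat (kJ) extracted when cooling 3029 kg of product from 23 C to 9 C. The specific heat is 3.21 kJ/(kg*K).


dT = 23 - (9) = 14 K
Q = m * cp * dT = 3029 * 3.21 * 14
Q = 136123 kJ

136123


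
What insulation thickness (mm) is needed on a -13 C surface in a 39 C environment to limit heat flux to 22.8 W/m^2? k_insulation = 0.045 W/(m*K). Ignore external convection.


dT = 39 - (-13) = 52 K
thickness = k * dT / q_max * 1000
thickness = 0.045 * 52 / 22.8 * 1000
thickness = 102.6 mm

102.6


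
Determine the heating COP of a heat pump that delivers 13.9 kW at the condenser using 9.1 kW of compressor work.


COP_hp = Q_cond / W
COP_hp = 13.9 / 9.1
COP_hp = 1.527

1.527


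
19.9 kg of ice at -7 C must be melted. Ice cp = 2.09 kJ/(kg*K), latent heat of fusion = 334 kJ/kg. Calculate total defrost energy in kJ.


Sensible heat = cp * dT = 2.09 * 7 = 14.63 kJ/kg
Total per kg = 14.63 + 334 = 348.63 kJ/kg
Q = m * total = 19.9 * 348.63
Q = 6937.7 kJ

6937.7


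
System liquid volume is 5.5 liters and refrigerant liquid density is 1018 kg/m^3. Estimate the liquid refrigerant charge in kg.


Charge = V * rho / 1000
Charge = 5.5 * 1018 / 1000
Charge = 5.6 kg

5.6


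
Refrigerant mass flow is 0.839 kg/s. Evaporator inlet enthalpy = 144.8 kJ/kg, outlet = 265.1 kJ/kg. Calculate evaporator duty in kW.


dh = 265.1 - 144.8 = 120.3 kJ/kg
Q_evap = m_dot * dh = 0.839 * 120.3
Q_evap = 100.93 kW

100.93


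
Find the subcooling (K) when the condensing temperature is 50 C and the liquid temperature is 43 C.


Subcooling = T_cond - T_liquid
Subcooling = 50 - 43
Subcooling = 7 K

7


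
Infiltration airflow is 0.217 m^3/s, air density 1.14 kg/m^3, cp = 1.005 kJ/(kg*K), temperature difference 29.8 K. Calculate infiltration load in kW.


Q = V_dot * rho * cp * dT
Q = 0.217 * 1.14 * 1.005 * 29.8
Q = 7.409 kW

7.409


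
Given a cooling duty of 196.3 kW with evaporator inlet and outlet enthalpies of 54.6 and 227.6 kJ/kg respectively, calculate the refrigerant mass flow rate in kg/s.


dh = 227.6 - 54.6 = 173.0 kJ/kg
m_dot = Q / dh = 196.3 / 173.0 = 1.1347 kg/s

1.1347


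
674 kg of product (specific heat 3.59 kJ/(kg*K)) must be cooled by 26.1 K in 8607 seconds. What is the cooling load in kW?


Q = m * cp * dT / t
Q = 674 * 3.59 * 26.1 / 8607
Q = 7.337 kW

7.337


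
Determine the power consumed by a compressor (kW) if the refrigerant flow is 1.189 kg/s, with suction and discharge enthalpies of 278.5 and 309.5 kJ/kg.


dh = 309.5 - 278.5 = 31.0 kJ/kg
W = m_dot * dh = 1.189 * 31.0 = 36.86 kW

36.86


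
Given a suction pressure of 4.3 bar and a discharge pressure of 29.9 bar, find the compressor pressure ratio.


PR = P_high / P_low
PR = 29.9 / 4.3
PR = 6.953

6.953


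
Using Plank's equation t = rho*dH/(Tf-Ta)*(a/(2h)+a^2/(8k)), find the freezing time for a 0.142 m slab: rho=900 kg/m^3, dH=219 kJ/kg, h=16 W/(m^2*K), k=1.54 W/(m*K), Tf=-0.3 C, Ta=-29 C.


dT = -0.3 - (-29) = 28.7 K
term1 = a/(2h) = 0.142/(2*16) = 0.0044375
term2 = a^2/(8k) = 0.142^2/(8*1.54) = 0.001636688312
t = rho*dH*1000/dT * (term1 + term2)
t = 900*219*1000/28.7 * (0.0044375 + 0.001636688312)
t = 41715 s

41715


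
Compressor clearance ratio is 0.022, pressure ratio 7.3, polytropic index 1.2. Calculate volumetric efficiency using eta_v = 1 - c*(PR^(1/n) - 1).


PR^(1/n) = 7.3^(1/1.2) = 5.24126015
eta_v = 1 - 0.022 * (5.24126015 - 1)
eta_v = 0.9067

0.9067


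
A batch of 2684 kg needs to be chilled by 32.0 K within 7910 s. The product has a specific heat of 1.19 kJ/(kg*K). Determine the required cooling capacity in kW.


Q = m * cp * dT / t
Q = 2684 * 1.19 * 32.0 / 7910
Q = 12.921 kW

12.921


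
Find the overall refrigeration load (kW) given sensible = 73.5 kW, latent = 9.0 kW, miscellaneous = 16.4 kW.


Q_total = Q_s + Q_l + Q_misc
Q_total = 73.5 + 9.0 + 16.4
Q_total = 98.9 kW

98.9


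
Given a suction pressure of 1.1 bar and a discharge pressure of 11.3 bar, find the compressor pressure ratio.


PR = P_high / P_low
PR = 11.3 / 1.1
PR = 10.273

10.273


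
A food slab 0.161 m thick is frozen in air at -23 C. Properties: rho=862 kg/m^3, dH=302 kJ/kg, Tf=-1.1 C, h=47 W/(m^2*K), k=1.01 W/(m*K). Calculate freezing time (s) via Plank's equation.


dT = -1.1 - (-23) = 21.9 K
term1 = a/(2h) = 0.161/(2*47) = 0.001712765957
term2 = a^2/(8k) = 0.161^2/(8*1.01) = 0.003208044554
t = rho*dH*1000/dT * (term1 + term2)
t = 862*302*1000/21.9 * (0.001712765957 + 0.003208044554)
t = 58493 s

58493


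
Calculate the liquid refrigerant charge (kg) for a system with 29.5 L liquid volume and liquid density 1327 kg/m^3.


Charge = V * rho / 1000
Charge = 29.5 * 1327 / 1000
Charge = 39.15 kg

39.15


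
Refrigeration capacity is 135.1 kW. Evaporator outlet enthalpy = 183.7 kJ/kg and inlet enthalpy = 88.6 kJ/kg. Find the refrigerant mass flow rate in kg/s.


dh = 183.7 - 88.6 = 95.1 kJ/kg
m_dot = Q / dh = 135.1 / 95.1 = 1.4206 kg/s

1.4206


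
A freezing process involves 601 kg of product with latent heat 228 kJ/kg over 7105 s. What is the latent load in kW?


Q_lat = m * h_fg / t
Q_lat = 601 * 228 / 7105
Q_lat = 19.29 kW

19.29


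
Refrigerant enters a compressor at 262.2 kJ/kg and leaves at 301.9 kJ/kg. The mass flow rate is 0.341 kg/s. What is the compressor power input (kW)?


dh = 301.9 - 262.2 = 39.7 kJ/kg
W = m_dot * dh = 0.341 * 39.7 = 13.54 kW

13.54


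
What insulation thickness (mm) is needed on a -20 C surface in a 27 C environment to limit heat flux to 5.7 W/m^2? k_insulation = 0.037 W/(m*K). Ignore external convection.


dT = 27 - (-20) = 47 K
thickness = k * dT / q_max * 1000
thickness = 0.037 * 47 / 5.7 * 1000
thickness = 305.1 mm

305.1


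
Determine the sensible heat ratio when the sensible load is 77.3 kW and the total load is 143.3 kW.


SHR = Q_sensible / Q_total
SHR = 77.3 / 143.3
SHR = 0.539

0.539


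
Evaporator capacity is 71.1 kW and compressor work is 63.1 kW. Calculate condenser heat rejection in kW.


Q_cond = Q_evap + W
Q_cond = 71.1 + 63.1
Q_cond = 134.2 kW

134.2


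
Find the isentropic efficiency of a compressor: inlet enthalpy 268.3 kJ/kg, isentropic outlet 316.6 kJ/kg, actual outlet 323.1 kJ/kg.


dh_ideal = 316.6 - 268.3 = 48.3 kJ/kg
dh_actual = 323.1 - 268.3 = 54.8 kJ/kg
eta_s = dh_ideal / dh_actual = 48.3 / 54.8
eta_s = 0.8814

0.8814


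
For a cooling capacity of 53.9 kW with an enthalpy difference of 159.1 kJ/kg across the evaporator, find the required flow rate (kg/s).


m_dot = Q / dh
m_dot = 53.9 / 159.1
m_dot = 0.3388 kg/s

0.3388


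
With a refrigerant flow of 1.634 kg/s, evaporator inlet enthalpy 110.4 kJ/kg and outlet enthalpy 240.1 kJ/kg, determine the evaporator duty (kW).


dh = 240.1 - 110.4 = 129.7 kJ/kg
Q_evap = m_dot * dh = 1.634 * 129.7
Q_evap = 211.93 kW

211.93


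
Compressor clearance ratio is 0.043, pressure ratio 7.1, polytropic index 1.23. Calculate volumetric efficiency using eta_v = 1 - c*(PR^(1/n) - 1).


PR^(1/n) = 7.1^(1/1.23) = 4.92130134
eta_v = 1 - 0.043 * (4.92130134 - 1)
eta_v = 0.8314

0.8314


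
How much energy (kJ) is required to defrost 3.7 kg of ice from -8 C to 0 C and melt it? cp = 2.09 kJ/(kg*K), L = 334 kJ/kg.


Sensible heat = cp * dT = 2.09 * 8 = 16.72 kJ/kg
Total per kg = 16.72 + 334 = 350.72 kJ/kg
Q = m * total = 3.7 * 350.72
Q = 1297.7 kJ

1297.7


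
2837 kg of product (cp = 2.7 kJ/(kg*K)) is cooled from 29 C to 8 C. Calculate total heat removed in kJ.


dT = 29 - (8) = 21 K
Q = m * cp * dT = 2837 * 2.7 * 21
Q = 160858 kJ

160858


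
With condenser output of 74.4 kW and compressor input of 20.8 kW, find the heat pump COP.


COP_hp = Q_cond / W
COP_hp = 74.4 / 20.8
COP_hp = 3.577

3.577


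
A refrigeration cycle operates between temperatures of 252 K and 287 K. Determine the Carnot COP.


dT = 287 - 252 = 35 K
COP_carnot = T_cold / dT = 252 / 35
COP_carnot = 7.2

7.2


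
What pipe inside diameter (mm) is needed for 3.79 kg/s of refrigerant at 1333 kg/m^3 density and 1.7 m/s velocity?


A = m_dot / (rho * v) = 3.79 / (1333 * 1.7) = 0.001672476943 m^2
d = sqrt(4*A/pi) * 1000
d = 46.1 mm

46.1


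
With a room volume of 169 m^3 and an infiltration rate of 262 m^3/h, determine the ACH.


ACH = flow / volume
ACH = 262 / 169
ACH = 1.55

1.55


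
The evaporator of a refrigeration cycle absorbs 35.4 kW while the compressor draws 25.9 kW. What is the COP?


COP = Q_evap / W
COP = 35.4 / 25.9
COP = 1.367

1.367


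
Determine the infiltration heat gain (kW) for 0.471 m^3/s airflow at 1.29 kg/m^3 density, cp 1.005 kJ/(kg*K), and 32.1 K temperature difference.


Q = V_dot * rho * cp * dT
Q = 0.471 * 1.29 * 1.005 * 32.1
Q = 19.601 kW

19.601


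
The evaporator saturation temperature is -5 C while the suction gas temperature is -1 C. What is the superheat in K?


Superheat = T_suction - T_evap
Superheat = -1 - (-5)
Superheat = 4 K

4


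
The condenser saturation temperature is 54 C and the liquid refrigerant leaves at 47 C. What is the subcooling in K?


Subcooling = T_cond - T_liquid
Subcooling = 54 - 47
Subcooling = 7 K

7


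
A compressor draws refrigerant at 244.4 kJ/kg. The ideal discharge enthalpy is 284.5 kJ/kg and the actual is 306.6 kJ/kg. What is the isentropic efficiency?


dh_ideal = 284.5 - 244.4 = 40.1 kJ/kg
dh_actual = 306.6 - 244.4 = 62.2 kJ/kg
eta_s = dh_ideal / dh_actual = 40.1 / 62.2
eta_s = 0.6447

0.6447


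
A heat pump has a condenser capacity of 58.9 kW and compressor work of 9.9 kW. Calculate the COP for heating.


COP_hp = Q_cond / W
COP_hp = 58.9 / 9.9
COP_hp = 5.949

5.949


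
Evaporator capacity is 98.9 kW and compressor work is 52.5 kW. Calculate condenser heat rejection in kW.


Q_cond = Q_evap + W
Q_cond = 98.9 + 52.5
Q_cond = 151.4 kW

151.4


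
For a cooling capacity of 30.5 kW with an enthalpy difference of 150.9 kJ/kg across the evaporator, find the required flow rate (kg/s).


m_dot = Q / dh
m_dot = 30.5 / 150.9
m_dot = 0.2021 kg/s

0.2021


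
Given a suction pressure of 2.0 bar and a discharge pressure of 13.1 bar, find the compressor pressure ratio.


PR = P_high / P_low
PR = 13.1 / 2.0
PR = 6.55

6.55


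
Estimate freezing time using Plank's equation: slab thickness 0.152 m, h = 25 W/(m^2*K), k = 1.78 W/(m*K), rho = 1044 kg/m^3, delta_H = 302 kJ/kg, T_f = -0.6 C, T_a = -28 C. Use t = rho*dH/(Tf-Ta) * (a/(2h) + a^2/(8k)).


dT = -0.6 - (-28) = 27.4 K
term1 = a/(2h) = 0.152/(2*25) = 0.00304
term2 = a^2/(8k) = 0.152^2/(8*1.78) = 0.00162247191
t = rho*dH*1000/dT * (term1 + term2)
t = 1044*302*1000/27.4 * (0.00304 + 0.00162247191)
t = 53650 s

53650


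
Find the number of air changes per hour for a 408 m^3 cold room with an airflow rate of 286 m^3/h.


ACH = flow / volume
ACH = 286 / 408
ACH = 0.701

0.701


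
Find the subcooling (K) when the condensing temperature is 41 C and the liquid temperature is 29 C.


Subcooling = T_cond - T_liquid
Subcooling = 41 - 29
Subcooling = 12 K

12


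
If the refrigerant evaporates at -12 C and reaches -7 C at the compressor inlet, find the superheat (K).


Superheat = T_suction - T_evap
Superheat = -7 - (-12)
Superheat = 5 K

5


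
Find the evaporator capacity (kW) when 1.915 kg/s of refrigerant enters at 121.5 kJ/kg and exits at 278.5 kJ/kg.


dh = 278.5 - 121.5 = 157.0 kJ/kg
Q_evap = m_dot * dh = 1.915 * 157.0
Q_evap = 300.66 kW

300.66


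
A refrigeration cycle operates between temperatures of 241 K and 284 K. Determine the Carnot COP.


dT = 284 - 241 = 43 K
COP_carnot = T_cold / dT = 241 / 43
COP_carnot = 5.605

5.605


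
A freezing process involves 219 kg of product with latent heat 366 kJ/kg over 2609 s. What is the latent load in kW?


Q_lat = m * h_fg / t
Q_lat = 219 * 366 / 2609
Q_lat = 30.72 kW

30.72


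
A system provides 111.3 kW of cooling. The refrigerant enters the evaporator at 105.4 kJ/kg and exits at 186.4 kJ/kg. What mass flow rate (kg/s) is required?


dh = 186.4 - 105.4 = 81.0 kJ/kg
m_dot = Q / dh = 111.3 / 81.0 = 1.3741 kg/s

1.3741


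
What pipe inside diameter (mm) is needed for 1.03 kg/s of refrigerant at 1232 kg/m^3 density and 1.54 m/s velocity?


A = m_dot / (rho * v) = 1.03 / (1232 * 1.54) = 0.0005428824422 m^2
d = sqrt(4*A/pi) * 1000
d = 26.3 mm

26.3


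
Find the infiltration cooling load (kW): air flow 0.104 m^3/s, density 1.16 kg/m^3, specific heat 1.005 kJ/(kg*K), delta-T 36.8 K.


Q = V_dot * rho * cp * dT
Q = 0.104 * 1.16 * 1.005 * 36.8
Q = 4.462 kW

4.462


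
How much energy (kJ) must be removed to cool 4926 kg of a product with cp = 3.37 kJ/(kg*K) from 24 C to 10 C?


dT = 24 - (10) = 14 K
Q = m * cp * dT = 4926 * 3.37 * 14
Q = 232409 kJ

232409


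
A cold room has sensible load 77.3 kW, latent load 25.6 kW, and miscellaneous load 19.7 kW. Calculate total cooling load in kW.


Q_total = Q_s + Q_l + Q_misc
Q_total = 77.3 + 25.6 + 19.7
Q_total = 122.6 kW

122.6


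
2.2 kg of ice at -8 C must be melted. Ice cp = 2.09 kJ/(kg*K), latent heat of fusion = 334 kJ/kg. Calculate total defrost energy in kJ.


Sensible heat = cp * dT = 2.09 * 8 = 16.72 kJ/kg
Total per kg = 16.72 + 334 = 350.72 kJ/kg
Q = m * total = 2.2 * 350.72
Q = 771.6 kJ

771.6


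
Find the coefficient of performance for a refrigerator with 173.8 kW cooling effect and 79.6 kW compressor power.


COP = Q_evap / W
COP = 173.8 / 79.6
COP = 2.183

2.183


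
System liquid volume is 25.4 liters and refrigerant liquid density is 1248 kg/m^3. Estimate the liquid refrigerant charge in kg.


Charge = V * rho / 1000
Charge = 25.4 * 1248 / 1000
Charge = 31.7 kg

31.7


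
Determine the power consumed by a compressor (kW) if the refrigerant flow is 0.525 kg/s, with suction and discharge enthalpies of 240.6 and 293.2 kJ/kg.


dh = 293.2 - 240.6 = 52.6 kJ/kg
W = m_dot * dh = 0.525 * 52.6 = 27.62 kW

27.62


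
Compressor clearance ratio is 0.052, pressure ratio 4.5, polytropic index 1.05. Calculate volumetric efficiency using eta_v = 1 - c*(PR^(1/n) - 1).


PR^(1/n) = 4.5^(1/1.05) = 4.18896909
eta_v = 1 - 0.052 * (4.18896909 - 1)
eta_v = 0.8342

0.8342


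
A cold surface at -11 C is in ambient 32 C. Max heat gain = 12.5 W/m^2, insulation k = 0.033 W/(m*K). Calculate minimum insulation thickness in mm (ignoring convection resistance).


dT = 32 - (-11) = 43 K
thickness = k * dT / q_max * 1000
thickness = 0.033 * 43 / 12.5 * 1000
thickness = 113.5 mm

113.5


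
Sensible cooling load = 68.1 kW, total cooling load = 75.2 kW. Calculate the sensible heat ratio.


SHR = Q_sensible / Q_total
SHR = 68.1 / 75.2
SHR = 0.906

0.906


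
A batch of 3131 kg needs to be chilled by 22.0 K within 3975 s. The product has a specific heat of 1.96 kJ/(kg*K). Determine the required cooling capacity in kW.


Q = m * cp * dT / t
Q = 3131 * 1.96 * 22.0 / 3975
Q = 33.964 kW

33.964


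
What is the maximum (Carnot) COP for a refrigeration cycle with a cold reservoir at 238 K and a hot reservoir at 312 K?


dT = 312 - 238 = 74 K
COP_carnot = T_cold / dT = 238 / 74
COP_carnot = 3.216

3.216


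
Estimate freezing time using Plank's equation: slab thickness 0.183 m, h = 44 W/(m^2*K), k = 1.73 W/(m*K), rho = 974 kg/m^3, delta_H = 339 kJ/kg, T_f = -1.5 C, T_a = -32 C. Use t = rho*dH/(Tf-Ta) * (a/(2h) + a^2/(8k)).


dT = -1.5 - (-32) = 30.5 K
term1 = a/(2h) = 0.183/(2*44) = 0.002079545455
term2 = a^2/(8k) = 0.183^2/(8*1.73) = 0.002419725434
t = rho*dH*1000/dT * (term1 + term2)
t = 974*339*1000/30.5 * (0.002079545455 + 0.002419725434)
t = 48708 s

48708


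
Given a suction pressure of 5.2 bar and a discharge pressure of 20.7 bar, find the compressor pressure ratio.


PR = P_high / P_low
PR = 20.7 / 5.2
PR = 3.981

3.981


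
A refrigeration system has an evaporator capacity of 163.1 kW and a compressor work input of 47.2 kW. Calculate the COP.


COP = Q_evap / W
COP = 163.1 / 47.2
COP = 3.456

3.456


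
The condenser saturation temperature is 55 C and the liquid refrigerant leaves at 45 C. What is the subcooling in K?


Subcooling = T_cond - T_liquid
Subcooling = 55 - 45
Subcooling = 10 K

10


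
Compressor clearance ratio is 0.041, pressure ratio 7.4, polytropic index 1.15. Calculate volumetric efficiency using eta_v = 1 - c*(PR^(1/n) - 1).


PR^(1/n) = 7.4^(1/1.15) = 5.69972194
eta_v = 1 - 0.041 * (5.69972194 - 1)
eta_v = 0.8073

0.8073


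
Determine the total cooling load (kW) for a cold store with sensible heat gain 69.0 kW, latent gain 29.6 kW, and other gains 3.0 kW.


Q_total = Q_s + Q_l + Q_misc
Q_total = 69.0 + 29.6 + 3.0
Q_total = 101.6 kW

101.6


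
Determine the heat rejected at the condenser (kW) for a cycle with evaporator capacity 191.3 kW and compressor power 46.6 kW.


Q_cond = Q_evap + W
Q_cond = 191.3 + 46.6
Q_cond = 237.9 kW

237.9


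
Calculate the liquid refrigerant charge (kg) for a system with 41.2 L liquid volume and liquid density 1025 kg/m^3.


Charge = V * rho / 1000
Charge = 41.2 * 1025 / 1000
Charge = 42.23 kg

42.23


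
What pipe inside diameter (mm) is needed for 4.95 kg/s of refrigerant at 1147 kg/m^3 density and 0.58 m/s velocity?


A = m_dot / (rho * v) = 4.95 / (1147 * 0.58) = 0.007440699877 m^2
d = sqrt(4*A/pi) * 1000
d = 97.3 mm

97.3


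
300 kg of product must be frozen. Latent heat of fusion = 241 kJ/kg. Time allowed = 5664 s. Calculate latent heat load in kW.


Q_lat = m * h_fg / t
Q_lat = 300 * 241 / 5664
Q_lat = 12.76 kW

12.76


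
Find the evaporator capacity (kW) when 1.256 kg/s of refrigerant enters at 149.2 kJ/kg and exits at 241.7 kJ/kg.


dh = 241.7 - 149.2 = 92.5 kJ/kg
Q_evap = m_dot * dh = 1.256 * 92.5
Q_evap = 116.18 kW

116.18


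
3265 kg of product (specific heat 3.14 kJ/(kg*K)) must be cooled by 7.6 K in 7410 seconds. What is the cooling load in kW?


Q = m * cp * dT / t
Q = 3265 * 3.14 * 7.6 / 7410
Q = 10.515 kW

10.515


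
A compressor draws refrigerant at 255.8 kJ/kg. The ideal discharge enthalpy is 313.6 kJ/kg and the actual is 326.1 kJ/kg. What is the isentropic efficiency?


dh_ideal = 313.6 - 255.8 = 57.8 kJ/kg
dh_actual = 326.1 - 255.8 = 70.3 kJ/kg
eta_s = dh_ideal / dh_actual = 57.8 / 70.3
eta_s = 0.8222

0.8222


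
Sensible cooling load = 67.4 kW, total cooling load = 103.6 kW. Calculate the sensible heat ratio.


SHR = Q_sensible / Q_total
SHR = 67.4 / 103.6
SHR = 0.651

0.651


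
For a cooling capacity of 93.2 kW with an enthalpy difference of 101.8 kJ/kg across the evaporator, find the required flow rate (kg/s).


m_dot = Q / dh
m_dot = 93.2 / 101.8
m_dot = 0.9155 kg/s

0.9155


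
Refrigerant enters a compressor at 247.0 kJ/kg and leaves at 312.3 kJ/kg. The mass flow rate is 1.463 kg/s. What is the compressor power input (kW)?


dh = 312.3 - 247.0 = 65.3 kJ/kg
W = m_dot * dh = 1.463 * 65.3 = 95.53 kW

95.53


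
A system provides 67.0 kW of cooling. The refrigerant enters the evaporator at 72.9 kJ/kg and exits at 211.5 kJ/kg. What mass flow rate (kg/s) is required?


dh = 211.5 - 72.9 = 138.6 kJ/kg
m_dot = Q / dh = 67.0 / 138.6 = 0.4834 kg/s

0.4834


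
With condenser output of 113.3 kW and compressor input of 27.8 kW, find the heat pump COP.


COP_hp = Q_cond / W
COP_hp = 113.3 / 27.8
COP_hp = 4.076

4.076


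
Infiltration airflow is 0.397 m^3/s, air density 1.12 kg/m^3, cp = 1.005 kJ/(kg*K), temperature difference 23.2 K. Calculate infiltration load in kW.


Q = V_dot * rho * cp * dT
Q = 0.397 * 1.12 * 1.005 * 23.2
Q = 10.367 kW

10.367


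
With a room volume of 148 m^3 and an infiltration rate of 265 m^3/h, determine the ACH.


ACH = flow / volume
ACH = 265 / 148
ACH = 1.791

1.791


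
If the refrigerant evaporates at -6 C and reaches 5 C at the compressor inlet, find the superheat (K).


Superheat = T_suction - T_evap
Superheat = 5 - (-6)
Superheat = 11 K

11


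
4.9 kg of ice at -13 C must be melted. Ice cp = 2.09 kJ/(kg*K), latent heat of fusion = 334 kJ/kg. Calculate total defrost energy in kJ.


Sensible heat = cp * dT = 2.09 * 13 = 27.17 kJ/kg
Total per kg = 27.17 + 334 = 361.17 kJ/kg
Q = m * total = 4.9 * 361.17
Q = 1769.7 kJ

1769.7


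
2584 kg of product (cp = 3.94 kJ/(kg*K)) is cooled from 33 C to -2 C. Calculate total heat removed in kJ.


dT = 33 - (-2) = 35 K
Q = m * cp * dT = 2584 * 3.94 * 35
Q = 356334 kJ

356334


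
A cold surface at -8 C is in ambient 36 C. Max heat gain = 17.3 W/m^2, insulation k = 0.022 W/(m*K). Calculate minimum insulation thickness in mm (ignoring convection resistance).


dT = 36 - (-8) = 44 K
thickness = k * dT / q_max * 1000
thickness = 0.022 * 44 / 17.3 * 1000
thickness = 56.0 mm

56.0


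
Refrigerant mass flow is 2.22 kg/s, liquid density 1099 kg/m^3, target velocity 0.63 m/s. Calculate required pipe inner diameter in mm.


A = m_dot / (rho * v) = 2.22 / (1099 * 0.63) = 0.003206378093 m^2
d = sqrt(4*A/pi) * 1000
d = 63.9 mm

63.9


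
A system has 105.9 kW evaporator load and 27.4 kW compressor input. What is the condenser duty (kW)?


Q_cond = Q_evap + W
Q_cond = 105.9 + 27.4
Q_cond = 133.3 kW

133.3


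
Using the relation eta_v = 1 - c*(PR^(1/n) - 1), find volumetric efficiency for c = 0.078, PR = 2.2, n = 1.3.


PR^(1/n) = 2.2^(1/1.3) = 1.83401153
eta_v = 1 - 0.078 * (1.83401153 - 1)
eta_v = 0.9349

0.9349


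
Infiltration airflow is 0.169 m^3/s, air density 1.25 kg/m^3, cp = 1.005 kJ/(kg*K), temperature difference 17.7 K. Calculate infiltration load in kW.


Q = V_dot * rho * cp * dT
Q = 0.169 * 1.25 * 1.005 * 17.7
Q = 3.758 kW

3.758


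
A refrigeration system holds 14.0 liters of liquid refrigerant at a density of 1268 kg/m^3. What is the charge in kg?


Charge = V * rho / 1000
Charge = 14.0 * 1268 / 1000
Charge = 17.75 kg

17.75


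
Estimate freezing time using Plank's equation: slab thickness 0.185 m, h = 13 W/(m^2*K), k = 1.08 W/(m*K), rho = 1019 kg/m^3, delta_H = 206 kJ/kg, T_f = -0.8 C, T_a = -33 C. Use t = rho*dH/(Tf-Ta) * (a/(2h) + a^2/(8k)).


dT = -0.8 - (-33) = 32.2 K
term1 = a/(2h) = 0.185/(2*13) = 0.007115384615
term2 = a^2/(8k) = 0.185^2/(8*1.08) = 0.003961226852
t = rho*dH*1000/dT * (term1 + term2)
t = 1019*206*1000/32.2 * (0.007115384615 + 0.003961226852)
t = 72209 s

72209


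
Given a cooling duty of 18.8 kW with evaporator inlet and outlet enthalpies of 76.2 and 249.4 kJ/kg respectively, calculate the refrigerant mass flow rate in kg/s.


dh = 249.4 - 76.2 = 173.2 kJ/kg
m_dot = Q / dh = 18.8 / 173.2 = 0.1085 kg/s

0.1085


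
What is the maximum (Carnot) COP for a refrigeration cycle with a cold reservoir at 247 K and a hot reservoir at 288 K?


dT = 288 - 247 = 41 K
COP_carnot = T_cold / dT = 247 / 41
COP_carnot = 6.024

6.024


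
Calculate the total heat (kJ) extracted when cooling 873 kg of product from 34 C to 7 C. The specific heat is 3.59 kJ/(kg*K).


dT = 34 - (7) = 27 K
Q = m * cp * dT = 873 * 3.59 * 27
Q = 84620 kJ

84620


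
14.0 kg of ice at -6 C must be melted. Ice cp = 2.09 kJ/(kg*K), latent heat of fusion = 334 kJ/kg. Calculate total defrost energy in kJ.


Sensible heat = cp * dT = 2.09 * 6 = 12.54 kJ/kg
Total per kg = 12.54 + 334 = 346.54 kJ/kg
Q = m * total = 14.0 * 346.54
Q = 4851.6 kJ

4851.6


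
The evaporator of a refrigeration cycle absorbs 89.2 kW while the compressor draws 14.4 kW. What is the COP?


COP = Q_evap / W
COP = 89.2 / 14.4
COP = 6.194

6.194


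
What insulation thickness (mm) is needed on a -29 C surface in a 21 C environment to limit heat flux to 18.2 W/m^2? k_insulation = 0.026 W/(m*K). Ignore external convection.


dT = 21 - (-29) = 50 K
thickness = k * dT / q_max * 1000
thickness = 0.026 * 50 / 18.2 * 1000
thickness = 71.4 mm

71.4


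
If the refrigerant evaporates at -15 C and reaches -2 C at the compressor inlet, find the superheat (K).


Superheat = T_suction - T_evap
Superheat = -2 - (-15)
Superheat = 13 K

13


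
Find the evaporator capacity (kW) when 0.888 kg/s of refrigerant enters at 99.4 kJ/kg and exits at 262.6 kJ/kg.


dh = 262.6 - 99.4 = 163.2 kJ/kg
Q_evap = m_dot * dh = 0.888 * 163.2
Q_evap = 144.92 kW

144.92


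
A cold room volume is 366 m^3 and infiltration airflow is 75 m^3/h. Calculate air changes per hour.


ACH = flow / volume
ACH = 75 / 366
ACH = 0.205

0.205


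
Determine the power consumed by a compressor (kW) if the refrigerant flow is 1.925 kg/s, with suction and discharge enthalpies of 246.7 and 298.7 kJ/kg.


dh = 298.7 - 246.7 = 52.0 kJ/kg
W = m_dot * dh = 1.925 * 52.0 = 100.1 kW

100.1


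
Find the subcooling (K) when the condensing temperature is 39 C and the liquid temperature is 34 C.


Subcooling = T_cond - T_liquid
Subcooling = 39 - 34
Subcooling = 5 K

5


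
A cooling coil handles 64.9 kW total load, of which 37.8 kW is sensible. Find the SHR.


SHR = Q_sensible / Q_total
SHR = 37.8 / 64.9
SHR = 0.582

0.582


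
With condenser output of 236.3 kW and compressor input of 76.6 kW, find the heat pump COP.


COP_hp = Q_cond / W
COP_hp = 236.3 / 76.6
COP_hp = 3.085

3.085


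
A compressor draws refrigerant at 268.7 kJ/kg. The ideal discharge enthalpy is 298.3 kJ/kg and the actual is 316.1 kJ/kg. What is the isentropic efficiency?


dh_ideal = 298.3 - 268.7 = 29.6 kJ/kg
dh_actual = 316.1 - 268.7 = 47.4 kJ/kg
eta_s = dh_ideal / dh_actual = 29.6 / 47.4
eta_s = 0.6245

0.6245


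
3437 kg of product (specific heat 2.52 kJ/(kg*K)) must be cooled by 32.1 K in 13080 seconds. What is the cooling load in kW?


Q = m * cp * dT / t
Q = 3437 * 2.52 * 32.1 / 13080
Q = 21.256 kW

21.256


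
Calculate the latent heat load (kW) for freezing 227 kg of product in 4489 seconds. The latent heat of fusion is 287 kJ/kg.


Q_lat = m * h_fg / t
Q_lat = 227 * 287 / 4489
Q_lat = 14.51 kW

14.51


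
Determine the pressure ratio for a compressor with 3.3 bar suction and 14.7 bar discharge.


PR = P_high / P_low
PR = 14.7 / 3.3
PR = 4.455

4.455


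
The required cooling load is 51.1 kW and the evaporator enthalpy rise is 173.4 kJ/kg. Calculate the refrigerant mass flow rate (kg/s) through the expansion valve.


m_dot = Q / dh
m_dot = 51.1 / 173.4
m_dot = 0.2947 kg/s

0.2947


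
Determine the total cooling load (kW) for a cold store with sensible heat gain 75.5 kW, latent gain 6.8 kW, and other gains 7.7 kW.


Q_total = Q_s + Q_l + Q_misc
Q_total = 75.5 + 6.8 + 7.7
Q_total = 90.0 kW

90.0


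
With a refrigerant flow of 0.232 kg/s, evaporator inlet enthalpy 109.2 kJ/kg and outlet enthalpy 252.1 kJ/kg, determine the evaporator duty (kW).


dh = 252.1 - 109.2 = 142.9 kJ/kg
Q_evap = m_dot * dh = 0.232 * 142.9
Q_evap = 33.15 kW

33.15


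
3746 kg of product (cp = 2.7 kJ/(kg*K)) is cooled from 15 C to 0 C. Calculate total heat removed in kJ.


dT = 15 - (0) = 15 K
Q = m * cp * dT = 3746 * 2.7 * 15
Q = 151713 kJ

151713


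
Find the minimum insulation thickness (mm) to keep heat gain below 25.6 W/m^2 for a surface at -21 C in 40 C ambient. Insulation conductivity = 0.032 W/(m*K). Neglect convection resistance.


dT = 40 - (-21) = 61 K
thickness = k * dT / q_max * 1000
thickness = 0.032 * 61 / 25.6 * 1000
thickness = 76.3 mm

76.3


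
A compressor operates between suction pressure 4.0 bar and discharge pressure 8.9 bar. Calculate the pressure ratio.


PR = P_high / P_low
PR = 8.9 / 4.0
PR = 2.225

2.225


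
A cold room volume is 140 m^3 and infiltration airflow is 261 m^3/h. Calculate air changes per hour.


ACH = flow / volume
ACH = 261 / 140
ACH = 1.864

1.864
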